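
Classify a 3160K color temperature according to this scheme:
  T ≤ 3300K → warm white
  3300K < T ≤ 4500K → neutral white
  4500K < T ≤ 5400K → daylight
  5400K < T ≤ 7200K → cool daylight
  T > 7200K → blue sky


Temperature: 3160K
3160K ≤ 3300K → warm white
Classification: warm white


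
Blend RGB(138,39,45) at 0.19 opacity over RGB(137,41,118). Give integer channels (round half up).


C = α×F + (1-α)×B, with 1-α = 0.81
R: 0.19×138 + 0.81×137 = 26.22 + 110.97 = 137.19 → 137
G: 0.19×39 + 0.81×41 = 7.41 + 33.21 = 40.62 → 41
B: 0.19×45 + 0.81×118 = 8.55 + 95.58 = 104.13 → 104
= RGB(137, 41, 104)


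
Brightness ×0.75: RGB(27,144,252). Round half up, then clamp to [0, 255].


Multiply each channel by 0.75, round half up, clamp to [0, 255]
R: 27×0.75 = 20.25 → round → 20
G: 144×0.75 = 108
B: 252×0.75 = 189
= RGB(20, 108, 189)


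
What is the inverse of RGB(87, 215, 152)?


Invert: (255-R, 255-G, 255-B)
R: 255-87 = 168
G: 255-215 = 40
B: 255-152 = 103
= RGB(168, 40, 103)


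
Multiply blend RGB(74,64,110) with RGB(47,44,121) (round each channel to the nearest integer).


Multiply: C = A×B/255, rounded to nearest integer
R: 74×47/255 = 3478/255 ≈ 13.639 → 14
G: 64×44/255 = 2816/255 ≈ 11.043 → 11
B: 110×121/255 = 13310/255 ≈ 52.196 → 52
= RGB(14, 11, 52)


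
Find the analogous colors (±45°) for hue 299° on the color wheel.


Base hue: 299°
Left analog: (299 - 45) mod 360 = 254°
Right analog: (299 + 45) mod 360 = 344°
Analogous hues = 254° and 344°


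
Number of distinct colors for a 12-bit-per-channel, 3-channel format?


Total bits = 12 bits/channel × 3 channels = 36 bits
Distinct colors = 2^36
= 68,719,476,736 colors


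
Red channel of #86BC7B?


Color: #86BC7B
R = 86 = 134
G = BC = 188
B = 7B = 123
Red = 134


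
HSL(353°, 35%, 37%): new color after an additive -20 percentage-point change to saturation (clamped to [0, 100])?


Original S = 35%
Adjustment = -20 percentage points
New S = 35 + (-20) = 15
Clamp to [0, 100] → 15
= HSL(353°, 15%, 37%)


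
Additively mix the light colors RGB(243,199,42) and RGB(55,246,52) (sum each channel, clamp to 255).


Additive: each channel = min(255, C₁+C₂)
R: 243+55 = 298 → 255
G: 199+246 = 445 → 255
B: 42+52 = 94 → 94
= RGB(255, 255, 94)


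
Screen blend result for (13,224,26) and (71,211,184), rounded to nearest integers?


Screen: C = 255 - (255-A)×(255-B)/255, rounded to nearest integer
R: 255 - (255-13)×(255-71)/255 = 255 - 44528/255 ≈ 255 - 174.620 = 80.380 → 80
G: 255 - (255-224)×(255-211)/255 = 255 - 1364/255 ≈ 255 - 5.349 = 249.651 → 250
B: 255 - (255-26)×(255-184)/255 = 255 - 16259/255 ≈ 255 - 63.761 = 191.239 → 191
= RGB(80, 250, 191)


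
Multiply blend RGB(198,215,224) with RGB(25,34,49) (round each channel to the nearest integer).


Multiply: C = A×B/255, rounded to nearest integer
R: 198×25/255 = 4950/255 ≈ 19.412 → 19
G: 215×34/255 = 7310/255 ≈ 28.667 → 29
B: 224×49/255 = 10976/255 ≈ 43.043 → 43
= RGB(19, 29, 43)


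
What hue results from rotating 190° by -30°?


New hue = (H + rotation) mod 360
New hue = (190 -30) mod 360
= 160 mod 360
= 160°


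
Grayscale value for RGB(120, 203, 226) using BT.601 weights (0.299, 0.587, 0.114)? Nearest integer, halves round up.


Gray = 0.299×R + 0.587×G + 0.114×B
Gray = 0.299×120 + 0.587×203 + 0.114×226
Gray = 35.880 + 119.161 + 25.764
Gray = 180.805 → round half up → 181
Gray = 181


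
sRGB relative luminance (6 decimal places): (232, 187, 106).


Linearize each channel (sRGB transfer function): c = v/255; c_lin = c/12.92 if c ≤ 0.04045, else ((c+0.055)/1.055)^2.4
  R: 232/255 ≈ 0.909804 > 0.04045 → ((0.909804+0.055)/1.055)^2.4 ≈ 0.806952
  G: 187/255 ≈ 0.733333 > 0.04045 → ((0.733333+0.055)/1.055)^2.4 ≈ 0.496933
  B: 106/255 ≈ 0.415686 > 0.04045 → ((0.415686+0.055)/1.055)^2.4 ≈ 0.144128
R_lin = 0.806952, G_lin = 0.496933, B_lin = 0.144128
L = 0.2126×R + 0.7152×G + 0.0722×B
L = 0.2126×0.806952 + 0.7152×0.496933 + 0.0722×0.144128
L ≈ 0.537371


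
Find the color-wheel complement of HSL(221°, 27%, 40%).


Complement = opposite side of color wheel = hue + 180°
H' = (221 + 180) mod 360 = 41°
S and L unchanged.
= HSL(41°, 27%, 40%)


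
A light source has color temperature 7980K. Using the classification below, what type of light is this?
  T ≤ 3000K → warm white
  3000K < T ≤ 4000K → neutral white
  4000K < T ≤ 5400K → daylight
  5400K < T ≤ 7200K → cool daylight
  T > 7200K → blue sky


Temperature: 7980K
7980K > 7200K → blue sky
Classification: blue sky


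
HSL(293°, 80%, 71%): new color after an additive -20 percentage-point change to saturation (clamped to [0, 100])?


Original S = 80%
Adjustment = -20 percentage points
New S = 80 + (-20) = 60
Clamp to [0, 100] → 60
= HSL(293°, 60%, 71%)


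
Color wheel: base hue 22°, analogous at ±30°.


Base hue: 22°
Left analog: (22 - 30) mod 360 = 352°
Right analog: (22 + 30) mod 360 = 52°
Analogous hues = 352° and 52°


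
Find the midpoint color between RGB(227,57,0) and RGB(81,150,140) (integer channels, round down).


Midpoint: each channel = ⌊(C₁+C₂)/2⌋
R: ⌊(227+81)/2⌋ = 154
G: ⌊(57+150)/2⌋ = 103
B: ⌊(0+140)/2⌋ = 70
= RGB(154, 103, 70)


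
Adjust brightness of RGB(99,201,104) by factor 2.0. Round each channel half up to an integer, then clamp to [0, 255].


Multiply each channel by 2.0, round half up, clamp to [0, 255]
R: 99×2.0 = 198
G: 201×2.0 = 402 → clamp → 255
B: 104×2.0 = 208
= RGB(198, 255, 208)


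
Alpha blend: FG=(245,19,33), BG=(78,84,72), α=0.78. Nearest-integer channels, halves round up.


C = α×F + (1-α)×B, with 1-α = 0.22
R: 0.78×245 + 0.22×78 = 191.10 + 17.16 = 208.26 → 208
G: 0.78×19 + 0.22×84 = 14.82 + 18.48 = 33.30 → 33
B: 0.78×33 + 0.22×72 = 25.74 + 15.84 = 41.58 → 42
= RGB(208, 33, 42)


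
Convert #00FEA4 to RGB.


00 → 0 (R)
FE → 254 (G)
A4 → 164 (B)
= RGB(0, 254, 164)


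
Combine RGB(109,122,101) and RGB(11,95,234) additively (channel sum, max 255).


Additive: each channel = min(255, C₁+C₂)
R: 109+11 = 120 → 120
G: 122+95 = 217 → 217
B: 101+234 = 335 → 255
= RGB(120, 217, 255)


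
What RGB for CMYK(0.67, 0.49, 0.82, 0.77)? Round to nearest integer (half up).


R = 255 × (1-C) × (1-K) = 255 × 0.33 × 0.23 = 19.3545 → 19
G = 255 × (1-M) × (1-K) = 255 × 0.51 × 0.23 = 29.9115 → 30
B = 255 × (1-Y) × (1-K) = 255 × 0.18 × 0.23 = 10.557 → 11
= RGB(19, 30, 11)


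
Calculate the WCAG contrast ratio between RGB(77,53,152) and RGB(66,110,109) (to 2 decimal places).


Linearize each sRGB channel c=v/255: c/12.92 if c ≤ 0.04045 else ((c+0.055)/1.055)^2.4
L = 0.2126×R_lin + 0.7152×G_lin + 0.0722×B_lin
Color 1 (77,53,152):
  R=77: 77/255≈0.3020 > 0.04045 → ((0.3020+0.055)/1.055)^2.4 ≈ 0.07421
  G=53: 53/255≈0.2078 > 0.04045 → ((0.2078+0.055)/1.055)^2.4 ≈ 0.03560
  B=152: 152/255≈0.5961 > 0.04045 → ((0.5961+0.055)/1.055)^2.4 ≈ 0.31399
  L1 = 0.2126×0.07421 + 0.7152×0.03560 + 0.0722×0.31399 ≈ 0.06391
Color 2 (66,110,109):
  R=66: 66/255≈0.2588 > 0.04045 → ((0.2588+0.055)/1.055)^2.4 ≈ 0.05448
  G=110: 110/255≈0.4314 > 0.04045 → ((0.4314+0.055)/1.055)^2.4 ≈ 0.15593
  B=109: 109/255≈0.4275 > 0.04045 → ((0.4275+0.055)/1.055)^2.4 ≈ 0.15293
  L2 = 0.2126×0.05448 + 0.7152×0.15593 + 0.0722×0.15293 ≈ 0.13414
Lighter = 0.13414, Darker = 0.06391
Ratio = (L_lighter + 0.05) / (L_darker + 0.05)
Ratio = (0.13414 + 0.05) / (0.06391 + 0.05) = 0.18414 / 0.11391 ≈ 1.6166
Ratio ≈ 1.62:1


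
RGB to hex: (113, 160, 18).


R = 113 → 71 (hex)
G = 160 → A0 (hex)
B = 18 → 12 (hex)
Hex = #71A012


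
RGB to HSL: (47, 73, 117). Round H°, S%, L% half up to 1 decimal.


Normalize: R'=47/255≈0.1843, G'=73/255≈0.2863, B'=117/255≈0.4588
Max=117/255, Min=47/255, Δ=Max-Min=70/255
L = (Max+Min)/2 = (117+47)/510 = 164/510 = 0.32156… → L = 32.2%
L ≤ 0.5 → S = Δ/(Max+Min) = 70/(117+47) = 70/164 = 0.42682… → S = 42.7%
(the 1/255 factors cancel in S and H, so raw channel differences can be used)
Max is B' → H = 60 × ((R-G)/Δ + 4) = 60 × ((47-73)/70 + 4)
  -26/70 + 4 = -0.3714… + 4 = 3.6285…
  H = 60 × 3.6285… = 217.714…° → H = 217.7°
= HSL(217.7°, 42.7%, 32.2%)


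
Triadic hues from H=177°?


Triadic: equally spaced at 120° intervals
H1 = 177°
H2 = (177 + 120) mod 360 = 297°
H3 = (177 + 240) mod 360 = 57°
Triadic = 177°, 297°, 57°


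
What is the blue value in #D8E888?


Color: #D8E888
R = D8 = 216
G = E8 = 232
B = 88 = 136
Blue = 136


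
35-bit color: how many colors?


Colors = 2^bits = 2^35
= 34,359,738,368 colors


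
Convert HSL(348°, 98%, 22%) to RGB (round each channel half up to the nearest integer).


H=348°, S=0.98, L=0.22
C = (1-|2L-1|)×S = (1-|-0.56|)×0.98 = 0.4312
H' = H/60 = 348/60 ≈ 5.8000; X = C×(1-|H' mod 2 - 1|) = 0.08624
m = L - C/2 = 0.22 - 0.2156 = 0.0044
Sector ⌊H'⌋ = 5 → (R',G',B') = (0.4312, 0.0, 0.08624)
RGB = ((R'+m)×255, (G'+m)×255, (B'+m)×255) = (111.078, 1.122, 23.1132)
Round half up → RGB(111, 1, 23)


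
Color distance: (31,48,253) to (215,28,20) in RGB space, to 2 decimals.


d = √[(R₁-R₂)² + (G₁-G₂)² + (B₁-B₂)²]
d = √[(31-215)² + (48-28)² + (253-20)²]
d = √[33856 + 400 + 54289]
d = √88545
d ≈ 297.57


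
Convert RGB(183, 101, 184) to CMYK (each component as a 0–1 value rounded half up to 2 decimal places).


R'=183/255≈0.7176, G'=101/255≈0.3961, B'=184/255≈0.7216
K = 1 - max(R',G',B') = 1 - 184/255 = 71/255 = 0.27843… → 0.28
(1-R'-K)/(1-K) simplifies to (max-R)/max with max = 184:
C = (184-183)/184 = 1/184 = 0.00543… → 0.01
M = (184-101)/184 = 83/184 = 0.45108… → 0.45
Y = (184-184)/184 = 0/184 = 0 → 0.00
= CMYK(0.01, 0.45, 0.00, 0.28)


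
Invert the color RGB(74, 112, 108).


Invert: (255-R, 255-G, 255-B)
R: 255-74 = 181
G: 255-112 = 143
B: 255-108 = 147
= RGB(181, 143, 147)


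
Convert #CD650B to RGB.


CD → 205 (R)
65 → 101 (G)
0B → 11 (B)
= RGB(205, 101, 11)


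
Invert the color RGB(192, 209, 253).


Invert: (255-R, 255-G, 255-B)
R: 255-192 = 63
G: 255-209 = 46
B: 255-253 = 2
= RGB(63, 46, 2)


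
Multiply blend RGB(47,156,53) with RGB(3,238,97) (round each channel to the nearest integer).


Multiply: C = A×B/255, rounded to nearest integer
R: 47×3/255 = 141/255 ≈ 0.553 → 1
G: 156×238/255 = 37128/255 ≈ 145.600 → 146
B: 53×97/255 = 5141/255 ≈ 20.161 → 20
= RGB(1, 146, 20)


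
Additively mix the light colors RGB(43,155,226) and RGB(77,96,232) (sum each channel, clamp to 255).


Additive: each channel = min(255, C₁+C₂)
R: 43+77 = 120 → 120
G: 155+96 = 251 → 251
B: 226+232 = 458 → 255
= RGB(120, 251, 255)


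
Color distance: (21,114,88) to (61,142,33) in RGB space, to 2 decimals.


d = √[(R₁-R₂)² + (G₁-G₂)² + (B₁-B₂)²]
d = √[(21-61)² + (114-142)² + (88-33)²]
d = √[1600 + 784 + 3025]
d = √5409
d ≈ 73.55


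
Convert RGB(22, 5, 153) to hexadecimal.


R = 22 → 16 (hex)
G = 5 → 05 (hex)
B = 153 → 99 (hex)
Hex = #160599


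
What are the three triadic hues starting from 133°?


Triadic: equally spaced at 120° intervals
H1 = 133°
H2 = (133 + 120) mod 360 = 253°
H3 = (133 + 240) mod 360 = 13°
Triadic = 133°, 253°, 13°


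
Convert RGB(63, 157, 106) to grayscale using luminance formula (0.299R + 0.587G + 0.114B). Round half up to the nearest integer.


Gray = 0.299×R + 0.587×G + 0.114×B
Gray = 0.299×63 + 0.587×157 + 0.114×106
Gray = 18.837 + 92.159 + 12.084
Gray = 123.080 → round half up → 123
Gray = 123


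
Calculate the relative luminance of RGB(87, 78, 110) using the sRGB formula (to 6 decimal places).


Linearize each channel (sRGB transfer function): c = v/255; c_lin = c/12.92 if c ≤ 0.04045, else ((c+0.055)/1.055)^2.4
  R: 87/255 ≈ 0.341176 > 0.04045 → ((0.341176+0.055)/1.055)^2.4 ≈ 0.095307
  G: 78/255 ≈ 0.305882 > 0.04045 → ((0.305882+0.055)/1.055)^2.4 ≈ 0.076185
  B: 110/255 ≈ 0.431373 > 0.04045 → ((0.431373+0.055)/1.055)^2.4 ≈ 0.155926
R_lin = 0.095307, G_lin = 0.076185, B_lin = 0.155926
L = 0.2126×R + 0.7152×G + 0.0722×B
L = 0.2126×0.095307 + 0.7152×0.076185 + 0.0722×0.155926
L ≈ 0.086008


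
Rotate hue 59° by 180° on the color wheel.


New hue = (H + rotation) mod 360
New hue = (59 + 180) mod 360
= 239 mod 360
= 239°


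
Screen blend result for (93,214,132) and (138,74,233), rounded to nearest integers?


Screen: C = 255 - (255-A)×(255-B)/255, rounded to nearest integer
R: 255 - (255-93)×(255-138)/255 = 255 - 18954/255 ≈ 255 - 74.329 = 180.671 → 181
G: 255 - (255-214)×(255-74)/255 = 255 - 7421/255 ≈ 255 - 29.102 = 225.898 → 226
B: 255 - (255-132)×(255-233)/255 = 255 - 2706/255 ≈ 255 - 10.612 = 244.388 → 244
= RGB(181, 226, 244)


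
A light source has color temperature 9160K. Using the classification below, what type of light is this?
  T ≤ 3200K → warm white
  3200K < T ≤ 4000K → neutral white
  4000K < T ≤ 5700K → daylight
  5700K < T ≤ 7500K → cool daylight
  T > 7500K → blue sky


Temperature: 9160K
9160K > 7500K → blue sky
Classification: blue sky


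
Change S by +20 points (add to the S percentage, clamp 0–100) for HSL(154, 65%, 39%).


Original S = 65%
Adjustment = +20 percentage points
New S = 65 + (20) = 85
Clamp to [0, 100] → 85
= HSL(154°, 85%, 39%)


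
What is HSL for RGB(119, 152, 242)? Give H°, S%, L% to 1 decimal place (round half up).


Normalize: R'=119/255≈0.4667, G'=152/255≈0.5961, B'=242/255≈0.9490
Max=242/255, Min=119/255, Δ=Max-Min=123/255
L = (Max+Min)/2 = (242+119)/510 = 361/510 = 0.70784… → L = 70.8%
L > 0.5 → S = Δ/(2-Max-Min) = 123/(510-242-119) = 123/149 = 0.82550… → S = 82.6%
(the 1/255 factors cancel in S and H, so raw channel differences can be used)
Max is B' → H = 60 × ((R-G)/Δ + 4) = 60 × ((119-152)/123 + 4)
  -33/123 + 4 = -0.2682… + 4 = 3.7317…
  H = 60 × 3.7317… = 223.902…° → H = 223.9°
= HSL(223.9°, 82.6%, 70.8%)


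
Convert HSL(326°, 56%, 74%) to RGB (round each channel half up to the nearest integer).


H=326°, S=0.56, L=0.74
C = (1-|2L-1|)×S = (1-|0.48|)×0.56 = 0.2912
H' = H/60 = 326/60 ≈ 5.4333; X = C×(1-|H' mod 2 - 1|) ≈ 0.1650
m = L - C/2 = 0.74 - 0.1456 = 0.5944
Sector ⌊H'⌋ = 5 → (R',G',B') = (0.2912, 0.0, ≈0.1650)
RGB = ((R'+m)×255, (G'+m)×255, (B'+m)×255) = (225.828, 151.572, 193.6504)
Round half up → RGB(226, 152, 194)


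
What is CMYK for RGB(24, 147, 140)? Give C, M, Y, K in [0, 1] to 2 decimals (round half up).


R'=24/255≈0.0941, G'=147/255≈0.5765, B'=140/255≈0.5490
K = 1 - max(R',G',B') = 1 - 147/255 = 108/255 = 0.42352… → 0.42
(1-R'-K)/(1-K) simplifies to (max-R)/max with max = 147:
C = (147-24)/147 = 123/147 = 0.83673… → 0.84
M = (147-147)/147 = 0/147 = 0 → 0.00
Y = (147-140)/147 = 7/147 = 0.04761… → 0.05
= CMYK(0.84, 0.00, 0.05, 0.42)


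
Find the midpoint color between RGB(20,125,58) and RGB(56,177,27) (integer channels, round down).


Midpoint: each channel = ⌊(C₁+C₂)/2⌋
R: ⌊(20+56)/2⌋ = 38
G: ⌊(125+177)/2⌋ = 151
B: ⌊(58+27)/2⌋ = 42
= RGB(38, 151, 42)


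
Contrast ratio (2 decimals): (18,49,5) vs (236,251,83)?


Linearize each sRGB channel c=v/255: c/12.92 if c ≤ 0.04045 else ((c+0.055)/1.055)^2.4
L = 0.2126×R_lin + 0.7152×G_lin + 0.0722×B_lin
Color 1 (18,49,5):
  R=18: 18/255≈0.0706 > 0.04045 → ((0.0706+0.055)/1.055)^2.4 ≈ 0.00605
  G=49: 49/255≈0.1922 > 0.04045 → ((0.1922+0.055)/1.055)^2.4 ≈ 0.03071
  B=5: 5/255≈0.0196 ≤ 0.04045 → 0.0196/12.92 ≈ 0.00152
  L1 = 0.2126×0.00605 + 0.7152×0.03071 + 0.0722×0.00152 ≈ 0.02336
Color 2 (236,251,83):
  R=236: 236/255≈0.9255 > 0.04045 → ((0.9255+0.055)/1.055)^2.4 ≈ 0.83880
  G=251: 251/255≈0.9843 > 0.04045 → ((0.9843+0.055)/1.055)^2.4 ≈ 0.96469
  B=83: 83/255≈0.3255 > 0.04045 → ((0.3255+0.055)/1.055)^2.4 ≈ 0.08650
  L2 = 0.2126×0.83880 + 0.7152×0.96469 + 0.0722×0.08650 ≈ 0.87452
Lighter = 0.87452, Darker = 0.02336
Ratio = (L_lighter + 0.05) / (L_darker + 0.05)
Ratio = (0.87452 + 0.05) / (0.02336 + 0.05) = 0.92452 / 0.07336 ≈ 12.6022
Ratio ≈ 12.60:1


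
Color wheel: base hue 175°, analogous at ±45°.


Base hue: 175°
Left analog: (175 - 45) mod 360 = 130°
Right analog: (175 + 45) mod 360 = 220°
Analogous hues = 130° and 220°


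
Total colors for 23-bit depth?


Colors = 2^bits = 2^23
= 8,388,608 colors


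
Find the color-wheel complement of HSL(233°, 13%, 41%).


Complement = opposite side of color wheel = hue + 180°
H' = (233 + 180) mod 360 = 53°
S and L unchanged.
= HSL(53°, 13%, 41%)


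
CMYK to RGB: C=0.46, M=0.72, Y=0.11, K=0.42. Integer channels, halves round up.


R = 255 × (1-C) × (1-K) = 255 × 0.54 × 0.58 = 79.866 → 80
G = 255 × (1-M) × (1-K) = 255 × 0.28 × 0.58 = 41.412 → 41
B = 255 × (1-Y) × (1-K) = 255 × 0.89 × 0.58 = 131.631 → 132
= RGB(80, 41, 132)


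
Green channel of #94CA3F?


Color: #94CA3F
R = 94 = 148
G = CA = 202
B = 3F = 63
Green = 202


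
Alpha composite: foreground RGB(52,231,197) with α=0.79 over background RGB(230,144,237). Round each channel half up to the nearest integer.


C = α×F + (1-α)×B, with 1-α = 0.21
R: 0.79×52 + 0.21×230 = 41.08 + 48.30 = 89.38 → 89
G: 0.79×231 + 0.21×144 = 182.49 + 30.24 = 212.73 → 213
B: 0.79×197 + 0.21×237 = 155.63 + 49.77 = 205.40 → 205
= RGB(89, 213, 205)


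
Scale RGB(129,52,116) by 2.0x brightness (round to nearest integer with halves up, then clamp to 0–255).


Multiply each channel by 2.0, round half up, clamp to [0, 255]
R: 129×2.0 = 258 → clamp → 255
G: 52×2.0 = 104
B: 116×2.0 = 232
= RGB(255, 104, 232)


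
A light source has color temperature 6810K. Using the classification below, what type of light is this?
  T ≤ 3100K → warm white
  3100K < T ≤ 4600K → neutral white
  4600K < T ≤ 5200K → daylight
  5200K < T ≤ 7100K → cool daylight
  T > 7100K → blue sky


Temperature: 6810K
5200K < 6810K ≤ 7100K → cool daylight
Classification: cool daylight


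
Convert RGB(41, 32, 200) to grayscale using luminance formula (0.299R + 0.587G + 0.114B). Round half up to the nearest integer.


Gray = 0.299×R + 0.587×G + 0.114×B
Gray = 0.299×41 + 0.587×32 + 0.114×200
Gray = 12.259 + 18.784 + 22.800
Gray = 53.843 → round half up → 54
Gray = 54


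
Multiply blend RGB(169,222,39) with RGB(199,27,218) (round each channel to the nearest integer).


Multiply: C = A×B/255, rounded to nearest integer
R: 169×199/255 = 33631/255 ≈ 131.886 → 132
G: 222×27/255 = 5994/255 ≈ 23.506 → 24
B: 39×218/255 = 8502/255 ≈ 33.341 → 33
= RGB(132, 24, 33)


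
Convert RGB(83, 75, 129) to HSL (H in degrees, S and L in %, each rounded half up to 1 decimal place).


Normalize: R'=83/255≈0.3255, G'=75/255≈0.2941, B'=129/255≈0.5059
Max=129/255, Min=75/255, Δ=Max-Min=54/255
L = (Max+Min)/2 = (129+75)/510 = 204/510 = 0.4 → L = 40.0%
L ≤ 0.5 → S = Δ/(Max+Min) = 54/(129+75) = 54/204 = 0.26470… → S = 26.5%
(the 1/255 factors cancel in S and H, so raw channel differences can be used)
Max is B' → H = 60 × ((R-G)/Δ + 4) = 60 × ((83-75)/54 + 4)
  8/54 + 4 = 0.1481… + 4 = 4.1481…
  H = 60 × 4.1481… = 248.888…° → H = 248.9°
= HSL(248.9°, 26.5%, 40.0%)


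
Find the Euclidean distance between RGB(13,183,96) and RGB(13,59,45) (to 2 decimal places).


d = √[(R₁-R₂)² + (G₁-G₂)² + (B₁-B₂)²]
d = √[(13-13)² + (183-59)² + (96-45)²]
d = √[0 + 15376 + 2601]
d = √17977
d ≈ 134.08


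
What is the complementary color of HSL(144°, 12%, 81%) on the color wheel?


Complement = opposite side of color wheel = hue + 180°
H' = (144 + 180) mod 360 = 324°
S and L unchanged.
= HSL(324°, 12%, 81%)


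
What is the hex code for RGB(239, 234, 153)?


R = 239 → EF (hex)
G = 234 → EA (hex)
B = 153 → 99 (hex)
Hex = #EFEA99


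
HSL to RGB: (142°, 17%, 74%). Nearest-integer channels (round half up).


H=142°, S=0.17, L=0.74
C = (1-|2L-1|)×S = (1-|0.48|)×0.17 = 0.0884
H' = H/60 = 142/60 ≈ 2.3667; X = C×(1-|H' mod 2 - 1|) ≈ 0.0324
m = L - C/2 = 0.74 - 0.0442 = 0.6958
Sector ⌊H'⌋ = 2 → (R',G',B') = (0.0, 0.0884, ≈0.0324)
RGB = ((R'+m)×255, (G'+m)×255, (B'+m)×255) = (177.429, 199.971, 185.6944)
Round half up → RGB(177, 200, 186)


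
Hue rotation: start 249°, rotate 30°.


New hue = (H + rotation) mod 360
New hue = (249 + 30) mod 360
= 279 mod 360
= 279°


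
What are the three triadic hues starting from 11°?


Triadic: equally spaced at 120° intervals
H1 = 11°
H2 = (11 + 120) mod 360 = 131°
H3 = (11 + 240) mod 360 = 251°
Triadic = 11°, 131°, 251°


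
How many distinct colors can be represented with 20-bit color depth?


Colors = 2^bits = 2^20
= 1,048,576 colors


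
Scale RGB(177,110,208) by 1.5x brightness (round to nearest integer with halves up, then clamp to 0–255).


Multiply each channel by 1.5, round half up, clamp to [0, 255]
R: 177×1.5 = 265.5 → round → 266 → clamp → 255
G: 110×1.5 = 165
B: 208×1.5 = 312 → clamp → 255
= RGB(255, 165, 255)


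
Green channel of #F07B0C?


Color: #F07B0C
R = F0 = 240
G = 7B = 123
B = 0C = 12
Green = 123


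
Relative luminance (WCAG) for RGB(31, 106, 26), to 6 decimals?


Linearize each channel (sRGB transfer function): c = v/255; c_lin = c/12.92 if c ≤ 0.04045, else ((c+0.055)/1.055)^2.4
  R: 31/255 ≈ 0.121569 > 0.04045 → ((0.121569+0.055)/1.055)^2.4 ≈ 0.013702
  G: 106/255 ≈ 0.415686 > 0.04045 → ((0.415686+0.055)/1.055)^2.4 ≈ 0.144128
  B: 26/255 ≈ 0.101961 > 0.04045 → ((0.101961+0.055)/1.055)^2.4 ≈ 0.010330
R_lin = 0.013702, G_lin = 0.144128, B_lin = 0.010330
L = 0.2126×R + 0.7152×G + 0.0722×B
L = 0.2126×0.013702 + 0.7152×0.144128 + 0.0722×0.010330
L ≈ 0.106740


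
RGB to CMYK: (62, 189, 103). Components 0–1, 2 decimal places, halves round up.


R'=62/255≈0.2431, G'=189/255≈0.7412, B'=103/255≈0.4039
K = 1 - max(R',G',B') = 1 - 189/255 = 66/255 = 0.25882… → 0.26
(1-R'-K)/(1-K) simplifies to (max-R)/max with max = 189:
C = (189-62)/189 = 127/189 = 0.67195… → 0.67
M = (189-189)/189 = 0/189 = 0 → 0.00
Y = (189-103)/189 = 86/189 = 0.45502… → 0.46
= CMYK(0.67, 0.00, 0.46, 0.26)


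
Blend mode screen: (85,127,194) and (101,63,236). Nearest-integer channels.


Screen: C = 255 - (255-A)×(255-B)/255, rounded to nearest integer
R: 255 - (255-85)×(255-101)/255 = 255 - 26180/255 ≈ 255 - 102.667 = 152.333 → 152
G: 255 - (255-127)×(255-63)/255 = 255 - 24576/255 ≈ 255 - 96.376 = 158.624 → 159
B: 255 - (255-194)×(255-236)/255 = 255 - 1159/255 ≈ 255 - 4.545 = 250.455 → 250
= RGB(152, 159, 250)


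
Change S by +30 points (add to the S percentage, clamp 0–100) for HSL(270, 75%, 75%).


Original S = 75%
Adjustment = +30 percentage points
New S = 75 + (30) = 105
Clamp to [0, 100] → 100
= HSL(270°, 100%, 75%)


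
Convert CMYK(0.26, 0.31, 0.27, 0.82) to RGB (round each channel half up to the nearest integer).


R = 255 × (1-C) × (1-K) = 255 × 0.74 × 0.18 = 33.966 → 34
G = 255 × (1-M) × (1-K) = 255 × 0.69 × 0.18 = 31.671 → 32
B = 255 × (1-Y) × (1-K) = 255 × 0.73 × 0.18 = 33.507 → 34
= RGB(34, 32, 34)


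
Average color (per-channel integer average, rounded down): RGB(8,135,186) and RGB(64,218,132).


Midpoint: each channel = ⌊(C₁+C₂)/2⌋
R: ⌊(8+64)/2⌋ = 36
G: ⌊(135+218)/2⌋ = 176
B: ⌊(186+132)/2⌋ = 159
= RGB(36, 176, 159)


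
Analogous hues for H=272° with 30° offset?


Base hue: 272°
Left analog: (272 - 30) mod 360 = 242°
Right analog: (272 + 30) mod 360 = 302°
Analogous hues = 242° and 302°


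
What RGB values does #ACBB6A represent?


AC → 172 (R)
BB → 187 (G)
6A → 106 (B)
= RGB(172, 187, 106)


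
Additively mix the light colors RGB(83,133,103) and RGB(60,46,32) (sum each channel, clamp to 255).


Additive: each channel = min(255, C₁+C₂)
R: 83+60 = 143 → 143
G: 133+46 = 179 → 179
B: 103+32 = 135 → 135
= RGB(143, 179, 135)


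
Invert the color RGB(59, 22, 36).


Invert: (255-R, 255-G, 255-B)
R: 255-59 = 196
G: 255-22 = 233
B: 255-36 = 219
= RGB(196, 233, 219)


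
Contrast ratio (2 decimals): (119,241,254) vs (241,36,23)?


Linearize each sRGB channel c=v/255: c/12.92 if c ≤ 0.04045 else ((c+0.055)/1.055)^2.4
L = 0.2126×R_lin + 0.7152×G_lin + 0.0722×B_lin
Color 1 (119,241,254):
  R=119: 119/255≈0.4667 > 0.04045 → ((0.4667+0.055)/1.055)^2.4 ≈ 0.18447
  G=241: 241/255≈0.9451 > 0.04045 → ((0.9451+0.055)/1.055)^2.4 ≈ 0.87962
  B=254: 254/255≈0.9961 > 0.04045 → ((0.9961+0.055)/1.055)^2.4 ≈ 0.99110
  L1 = 0.2126×0.18447 + 0.7152×0.87962 + 0.0722×0.99110 ≈ 0.73988
Color 2 (241,36,23):
  R=241: 241/255≈0.9451 > 0.04045 → ((0.9451+0.055)/1.055)^2.4 ≈ 0.87962
  G=36: 36/255≈0.1412 > 0.04045 → ((0.1412+0.055)/1.055)^2.4 ≈ 0.01764
  B=23: 23/255≈0.0902 > 0.04045 → ((0.0902+0.055)/1.055)^2.4 ≈ 0.00857
  L2 = 0.2126×0.87962 + 0.7152×0.01764 + 0.0722×0.00857 ≈ 0.20024
Lighter = 0.73988, Darker = 0.20024
Ratio = (L_lighter + 0.05) / (L_darker + 0.05)
Ratio = (0.73988 + 0.05) / (0.20024 + 0.05) = 0.78988 / 0.25024 ≈ 3.1565
Ratio ≈ 3.16:1


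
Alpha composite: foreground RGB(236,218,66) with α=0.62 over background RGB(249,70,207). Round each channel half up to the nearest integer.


C = α×F + (1-α)×B, with 1-α = 0.38
R: 0.62×236 + 0.38×249 = 146.32 + 94.62 = 240.94 → 241
G: 0.62×218 + 0.38×70 = 135.16 + 26.60 = 161.76 → 162
B: 0.62×66 + 0.38×207 = 40.92 + 78.66 = 119.58 → 120
= RGB(241, 162, 120)


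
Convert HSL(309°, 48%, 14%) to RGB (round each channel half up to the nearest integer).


H=309°, S=0.48, L=0.14
C = (1-|2L-1|)×S = (1-|-0.72|)×0.48 = 0.1344
H' = H/60 = 309/60 ≈ 5.1500; X = C×(1-|H' mod 2 - 1|) = 0.11424
m = L - C/2 = 0.14 - 0.0672 = 0.0728
Sector ⌊H'⌋ = 5 → (R',G',B') = (0.1344, 0.0, 0.11424)
RGB = ((R'+m)×255, (G'+m)×255, (B'+m)×255) = (52.836, 18.564, 47.6952)
Round half up → RGB(53, 19, 48)


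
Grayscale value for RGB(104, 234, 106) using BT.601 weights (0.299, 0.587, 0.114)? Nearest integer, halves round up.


Gray = 0.299×R + 0.587×G + 0.114×B
Gray = 0.299×104 + 0.587×234 + 0.114×106
Gray = 31.096 + 137.358 + 12.084
Gray = 180.538 → round half up → 181
Gray = 181


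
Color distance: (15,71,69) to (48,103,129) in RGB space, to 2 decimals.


d = √[(R₁-R₂)² + (G₁-G₂)² + (B₁-B₂)²]
d = √[(15-48)² + (71-103)² + (69-129)²]
d = √[1089 + 1024 + 3600]
d = √5713
d ≈ 75.58


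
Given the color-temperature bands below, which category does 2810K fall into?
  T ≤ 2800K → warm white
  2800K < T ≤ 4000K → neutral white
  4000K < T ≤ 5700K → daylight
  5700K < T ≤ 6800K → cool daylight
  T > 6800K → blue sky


Temperature: 2810K
2800K < 2810K ≤ 4000K → neutral white
Classification: neutral white


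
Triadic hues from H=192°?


Triadic: equally spaced at 120° intervals
H1 = 192°
H2 = (192 + 120) mod 360 = 312°
H3 = (192 + 240) mod 360 = 72°
Triadic = 192°, 312°, 72°


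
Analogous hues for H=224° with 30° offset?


Base hue: 224°
Left analog: (224 - 30) mod 360 = 194°
Right analog: (224 + 30) mod 360 = 254°
Analogous hues = 194° and 254°


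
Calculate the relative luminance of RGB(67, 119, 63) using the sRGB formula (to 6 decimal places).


Linearize each channel (sRGB transfer function): c = v/255; c_lin = c/12.92 if c ≤ 0.04045, else ((c+0.055)/1.055)^2.4
  R: 67/255 ≈ 0.262745 > 0.04045 → ((0.262745+0.055)/1.055)^2.4 ≈ 0.056128
  G: 119/255 ≈ 0.466667 > 0.04045 → ((0.466667+0.055)/1.055)^2.4 ≈ 0.184475
  B: 63/255 ≈ 0.247059 > 0.04045 → ((0.247059+0.055)/1.055)^2.4 ≈ 0.049707
R_lin = 0.056128, G_lin = 0.184475, B_lin = 0.049707
L = 0.2126×R + 0.7152×G + 0.0722×B
L = 0.2126×0.056128 + 0.7152×0.184475 + 0.0722×0.049707
L ≈ 0.147458


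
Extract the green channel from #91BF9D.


Color: #91BF9D
R = 91 = 145
G = BF = 191
B = 9D = 157
Green = 191


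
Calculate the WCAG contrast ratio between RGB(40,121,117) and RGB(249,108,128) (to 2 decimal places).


Linearize each sRGB channel c=v/255: c/12.92 if c ≤ 0.04045 else ((c+0.055)/1.055)^2.4
L = 0.2126×R_lin + 0.7152×G_lin + 0.0722×B_lin
Color 1 (40,121,117):
  R=40: 40/255≈0.1569 > 0.04045 → ((0.1569+0.055)/1.055)^2.4 ≈ 0.02122
  G=121: 121/255≈0.4745 > 0.04045 → ((0.4745+0.055)/1.055)^2.4 ≈ 0.19120
  B=117: 117/255≈0.4588 > 0.04045 → ((0.4588+0.055)/1.055)^2.4 ≈ 0.17789
  L1 = 0.2126×0.02122 + 0.7152×0.19120 + 0.0722×0.17789 ≈ 0.15410
Color 2 (249,108,128):
  R=249: 249/255≈0.9765 > 0.04045 → ((0.9765+0.055)/1.055)^2.4 ≈ 0.94731
  G=108: 108/255≈0.4235 > 0.04045 → ((0.4235+0.055)/1.055)^2.4 ≈ 0.14996
  B=128: 128/255≈0.5020 > 0.04045 → ((0.5020+0.055)/1.055)^2.4 ≈ 0.21586
  L2 = 0.2126×0.94731 + 0.7152×0.14996 + 0.0722×0.21586 ≈ 0.32423
Lighter = 0.32423, Darker = 0.15410
Ratio = (L_lighter + 0.05) / (L_darker + 0.05)
Ratio = (0.32423 + 0.05) / (0.15410 + 0.05) = 0.37423 / 0.20410 ≈ 1.8336
Ratio ≈ 1.83:1


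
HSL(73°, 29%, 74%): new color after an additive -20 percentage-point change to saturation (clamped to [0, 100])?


Original S = 29%
Adjustment = -20 percentage points
New S = 29 + (-20) = 9
Clamp to [0, 100] → 9
= HSL(73°, 9%, 74%)


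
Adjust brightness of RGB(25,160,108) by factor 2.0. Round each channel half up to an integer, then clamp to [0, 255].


Multiply each channel by 2.0, round half up, clamp to [0, 255]
R: 25×2.0 = 50
G: 160×2.0 = 320 → clamp → 255
B: 108×2.0 = 216
= RGB(50, 255, 216)


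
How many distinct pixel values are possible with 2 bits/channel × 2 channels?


Total bits = 2 bits/channel × 2 channels = 4 bits
Distinct pixel values = 2^4
= 16 pixel values


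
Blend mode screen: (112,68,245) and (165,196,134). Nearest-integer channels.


Screen: C = 255 - (255-A)×(255-B)/255, rounded to nearest integer
R: 255 - (255-112)×(255-165)/255 = 255 - 12870/255 ≈ 255 - 50.471 = 204.529 → 205
G: 255 - (255-68)×(255-196)/255 = 255 - 11033/255 ≈ 255 - 43.267 = 211.733 → 212
B: 255 - (255-245)×(255-134)/255 = 255 - 1210/255 ≈ 255 - 4.745 = 250.255 → 250
= RGB(205, 212, 250)


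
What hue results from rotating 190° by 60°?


New hue = (H + rotation) mod 360
New hue = (190 + 60) mod 360
= 250 mod 360
= 250°


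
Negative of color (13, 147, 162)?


Invert: (255-R, 255-G, 255-B)
R: 255-13 = 242
G: 255-147 = 108
B: 255-162 = 93
= RGB(242, 108, 93)


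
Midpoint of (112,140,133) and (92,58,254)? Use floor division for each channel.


Midpoint: each channel = ⌊(C₁+C₂)/2⌋
R: ⌊(112+92)/2⌋ = 102
G: ⌊(140+58)/2⌋ = 99
B: ⌊(133+254)/2⌋ = 193
= RGB(102, 99, 193)


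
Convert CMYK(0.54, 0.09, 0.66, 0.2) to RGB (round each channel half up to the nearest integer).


R = 255 × (1-C) × (1-K) = 255 × 0.46 × 0.80 = 93.84 → 94
G = 255 × (1-M) × (1-K) = 255 × 0.91 × 0.80 = 185.64 → 186
B = 255 × (1-Y) × (1-K) = 255 × 0.34 × 0.80 = 69.36 → 69
= RGB(94, 186, 69)


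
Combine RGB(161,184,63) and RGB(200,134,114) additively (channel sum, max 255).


Additive: each channel = min(255, C₁+C₂)
R: 161+200 = 361 → 255
G: 184+134 = 318 → 255
B: 63+114 = 177 → 177
= RGB(255, 255, 177)


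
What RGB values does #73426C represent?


73 → 115 (R)
42 → 66 (G)
6C → 108 (B)
= RGB(115, 66, 108)


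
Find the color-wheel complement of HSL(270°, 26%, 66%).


Complement = opposite side of color wheel = hue + 180°
H' = (270 + 180) mod 360 = 90°
S and L unchanged.
= HSL(90°, 26%, 66%)


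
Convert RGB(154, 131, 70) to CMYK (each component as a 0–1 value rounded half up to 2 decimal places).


R'=154/255≈0.6039, G'=131/255≈0.5137, B'=70/255≈0.2745
K = 1 - max(R',G',B') = 1 - 154/255 = 101/255 = 0.39607… → 0.40
(1-R'-K)/(1-K) simplifies to (max-R)/max with max = 154:
C = (154-154)/154 = 0/154 = 0 → 0.00
M = (154-131)/154 = 23/154 = 0.14935… → 0.15
Y = (154-70)/154 = 84/154 = 0.54545… → 0.55
= CMYK(0.00, 0.15, 0.55, 0.40)


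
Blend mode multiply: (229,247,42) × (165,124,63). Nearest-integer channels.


Multiply: C = A×B/255, rounded to nearest integer
R: 229×165/255 = 37785/255 ≈ 148.176 → 148
G: 247×124/255 = 30628/255 ≈ 120.110 → 120
B: 42×63/255 = 2646/255 ≈ 10.376 → 10
= RGB(148, 120, 10)


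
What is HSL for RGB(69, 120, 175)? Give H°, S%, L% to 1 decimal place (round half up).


Normalize: R'=69/255≈0.2706, G'=120/255≈0.4706, B'=175/255≈0.6863
Max=175/255, Min=69/255, Δ=Max-Min=106/255
L = (Max+Min)/2 = (175+69)/510 = 244/510 = 0.47843… → L = 47.8%
L ≤ 0.5 → S = Δ/(Max+Min) = 106/(175+69) = 106/244 = 0.43442… → S = 43.4%
(the 1/255 factors cancel in S and H, so raw channel differences can be used)
Max is B' → H = 60 × ((R-G)/Δ + 4) = 60 × ((69-120)/106 + 4)
  -51/106 + 4 = -0.4811… + 4 = 3.5188…
  H = 60 × 3.5188… = 211.132…° → H = 211.1°
= HSL(211.1°, 43.4%, 47.8%)


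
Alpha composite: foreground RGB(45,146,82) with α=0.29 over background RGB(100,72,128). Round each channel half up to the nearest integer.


C = α×F + (1-α)×B, with 1-α = 0.71
R: 0.29×45 + 0.71×100 = 13.05 + 71.00 = 84.05 → 84
G: 0.29×146 + 0.71×72 = 42.34 + 51.12 = 93.46 → 93
B: 0.29×82 + 0.71×128 = 23.78 + 90.88 = 114.66 → 115
= RGB(84, 93, 115)


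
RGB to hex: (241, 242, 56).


R = 241 → F1 (hex)
G = 242 → F2 (hex)
B = 56 → 38 (hex)
Hex = #F1F238


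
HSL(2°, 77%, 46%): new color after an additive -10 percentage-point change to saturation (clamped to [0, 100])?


Original S = 77%
Adjustment = -10 percentage points
New S = 77 + (-10) = 67
Clamp to [0, 100] → 67
= HSL(2°, 67%, 46%)


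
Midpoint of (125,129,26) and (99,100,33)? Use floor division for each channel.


Midpoint: each channel = ⌊(C₁+C₂)/2⌋
R: ⌊(125+99)/2⌋ = 112
G: ⌊(129+100)/2⌋ = 114
B: ⌊(26+33)/2⌋ = 29
= RGB(112, 114, 29)


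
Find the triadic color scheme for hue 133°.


Triadic: equally spaced at 120° intervals
H1 = 133°
H2 = (133 + 120) mod 360 = 253°
H3 = (133 + 240) mod 360 = 13°
Triadic = 133°, 253°, 13°


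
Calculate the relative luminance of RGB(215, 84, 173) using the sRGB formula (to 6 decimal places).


Linearize each channel (sRGB transfer function): c = v/255; c_lin = c/12.92 if c ≤ 0.04045, else ((c+0.055)/1.055)^2.4
  R: 215/255 ≈ 0.843137 > 0.04045 → ((0.843137+0.055)/1.055)^2.4 ≈ 0.679542
  G: 84/255 ≈ 0.329412 > 0.04045 → ((0.329412+0.055)/1.055)^2.4 ≈ 0.088656
  B: 173/255 ≈ 0.678431 > 0.04045 → ((0.678431+0.055)/1.055)^2.4 ≈ 0.417885
R_lin = 0.679542, G_lin = 0.088656, B_lin = 0.417885
L = 0.2126×R + 0.7152×G + 0.0722×B
L = 0.2126×0.679542 + 0.7152×0.088656 + 0.0722×0.417885
L ≈ 0.238049


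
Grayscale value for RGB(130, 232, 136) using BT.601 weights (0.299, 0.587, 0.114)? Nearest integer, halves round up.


Gray = 0.299×R + 0.587×G + 0.114×B
Gray = 0.299×130 + 0.587×232 + 0.114×136
Gray = 38.870 + 136.184 + 15.504
Gray = 190.558 → round half up → 191
Gray = 191


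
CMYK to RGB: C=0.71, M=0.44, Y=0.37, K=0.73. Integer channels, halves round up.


R = 255 × (1-C) × (1-K) = 255 × 0.29 × 0.27 = 19.9665 → 20
G = 255 × (1-M) × (1-K) = 255 × 0.56 × 0.27 = 38.556 → 39
B = 255 × (1-Y) × (1-K) = 255 × 0.63 × 0.27 = 43.3755 → 43
= RGB(20, 39, 43)


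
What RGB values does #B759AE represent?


B7 → 183 (R)
59 → 89 (G)
AE → 174 (B)
= RGB(183, 89, 174)


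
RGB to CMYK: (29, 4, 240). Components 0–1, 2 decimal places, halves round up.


R'=29/255≈0.1137, G'=4/255≈0.0157, B'=240/255≈0.9412
K = 1 - max(R',G',B') = 1 - 240/255 = 15/255 = 0.05882… → 0.06
(1-R'-K)/(1-K) simplifies to (max-R)/max with max = 240:
C = (240-29)/240 = 211/240 = 0.87916… → 0.88
M = (240-4)/240 = 236/240 = 0.98333… → 0.98
Y = (240-240)/240 = 0/240 = 0 → 0.00
= CMYK(0.88, 0.98, 0.00, 0.06)


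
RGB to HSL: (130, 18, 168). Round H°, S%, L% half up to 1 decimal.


Normalize: R'=130/255≈0.5098, G'=18/255≈0.0706, B'=168/255≈0.6588
Max=168/255, Min=18/255, Δ=Max-Min=150/255
L = (Max+Min)/2 = (168+18)/510 = 186/510 = 0.36470… → L = 36.5%
L ≤ 0.5 → S = Δ/(Max+Min) = 150/(168+18) = 150/186 = 0.80645… → S = 80.6%
(the 1/255 factors cancel in S and H, so raw channel differences can be used)
Max is B' → H = 60 × ((R-G)/Δ + 4) = 60 × ((130-18)/150 + 4)
  112/150 + 4 = 0.7466… + 4 = 4.7466…
  H = 60 × 4.7466… = 284.8° → H = 284.8°
= HSL(284.8°, 80.6%, 36.5%)


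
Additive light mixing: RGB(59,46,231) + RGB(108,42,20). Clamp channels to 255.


Additive: each channel = min(255, C₁+C₂)
R: 59+108 = 167 → 167
G: 46+42 = 88 → 88
B: 231+20 = 251 → 251
= RGB(167, 88, 251)


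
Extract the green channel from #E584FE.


Color: #E584FE
R = E5 = 229
G = 84 = 132
B = FE = 254
Green = 132


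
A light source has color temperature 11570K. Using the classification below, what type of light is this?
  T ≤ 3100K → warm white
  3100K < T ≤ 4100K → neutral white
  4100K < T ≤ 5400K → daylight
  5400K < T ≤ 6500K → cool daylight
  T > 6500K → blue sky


Temperature: 11570K
11570K > 6500K → blue sky
Classification: blue sky


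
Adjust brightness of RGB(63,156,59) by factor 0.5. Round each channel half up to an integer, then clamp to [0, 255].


Multiply each channel by 0.5, round half up, clamp to [0, 255]
R: 63×0.5 = 31.5 → round → 32
G: 156×0.5 = 78
B: 59×0.5 = 29.5 → round → 30
= RGB(32, 78, 30)


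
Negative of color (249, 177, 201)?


Invert: (255-R, 255-G, 255-B)
R: 255-249 = 6
G: 255-177 = 78
B: 255-201 = 54
= RGB(6, 78, 54)


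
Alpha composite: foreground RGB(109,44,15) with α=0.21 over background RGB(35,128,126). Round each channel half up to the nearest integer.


C = α×F + (1-α)×B, with 1-α = 0.79
R: 0.21×109 + 0.79×35 = 22.89 + 27.65 = 50.54 → 51
G: 0.21×44 + 0.79×128 = 9.24 + 101.12 = 110.36 → 110
B: 0.21×15 + 0.79×126 = 3.15 + 99.54 = 102.69 → 103
= RGB(51, 110, 103)


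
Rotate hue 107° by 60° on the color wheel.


New hue = (H + rotation) mod 360
New hue = (107 + 60) mod 360
= 167 mod 360
= 167°


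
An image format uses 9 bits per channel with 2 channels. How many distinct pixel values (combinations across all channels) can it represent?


Total bits = 9 bits/channel × 2 channels = 18 bits
Distinct pixel values = 2^18
= 262,144 pixel values


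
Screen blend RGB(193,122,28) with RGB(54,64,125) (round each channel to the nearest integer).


Screen: C = 255 - (255-A)×(255-B)/255, rounded to nearest integer
R: 255 - (255-193)×(255-54)/255 = 255 - 12462/255 ≈ 255 - 48.871 = 206.129 → 206
G: 255 - (255-122)×(255-64)/255 = 255 - 25403/255 ≈ 255 - 99.620 = 155.380 → 155
B: 255 - (255-28)×(255-125)/255 = 255 - 29510/255 ≈ 255 - 115.725 = 139.275 → 139
= RGB(206, 155, 139)


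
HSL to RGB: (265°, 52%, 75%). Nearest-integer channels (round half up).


H=265°, S=0.52, L=0.75
C = (1-|2L-1|)×S = (1-|0.50|)×0.52 = 0.26
H' = H/60 = 265/60 ≈ 4.4167; X = C×(1-|H' mod 2 - 1|) ≈ 0.1083
m = L - C/2 = 0.75 - 0.13 = 0.62
Sector ⌊H'⌋ = 4 → (R',G',B') = (≈0.1083, 0.0, 0.26)
RGB = ((R'+m)×255, (G'+m)×255, (B'+m)×255) = (185.725, 158.1, 224.4)
Round half up → RGB(186, 158, 224)


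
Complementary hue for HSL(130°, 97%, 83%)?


Complement = opposite side of color wheel = hue + 180°
H' = (130 + 180) mod 360 = 310°
S and L unchanged.
= HSL(310°, 97%, 83%)
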